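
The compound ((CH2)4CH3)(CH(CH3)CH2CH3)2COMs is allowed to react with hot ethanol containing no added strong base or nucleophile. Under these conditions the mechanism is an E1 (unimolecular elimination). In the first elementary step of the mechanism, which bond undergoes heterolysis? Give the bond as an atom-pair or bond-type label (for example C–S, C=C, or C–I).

C–O

Step 1: Ionisation: the C–O σ-bond cleaves heterolytically; both bonding electrons depart with MsO⁻, leaving a tertiary carbocation at the α-carbon.
The bond broken in this step is the C–O bond.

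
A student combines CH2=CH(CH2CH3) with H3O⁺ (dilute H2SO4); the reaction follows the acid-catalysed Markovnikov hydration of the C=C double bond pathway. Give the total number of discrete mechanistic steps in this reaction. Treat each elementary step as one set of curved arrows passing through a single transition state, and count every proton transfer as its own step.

3

Step 1: The π electrons of the C=C bond attack a proton of H3O⁺; Markovnikov addition places the new C–H on the less-substituted alkene carbon, so the positive charge ends up on the more-substituted carbon — a secondary carbocation. H2O is released.
(No 1,2-shift: no single shift to an adjacent carbon would give a more stable cation.)
Step 2: Water acts as the nucleophile: an oxygen lone pair bonds to the cationic carbon, giving an oxonium-ion intermediate.
Step 3: Proton transfer from the O–H of the oxonium ion to H2O completes the catalytic cycle and yields the alcohol.
Total: 3 elementary steps.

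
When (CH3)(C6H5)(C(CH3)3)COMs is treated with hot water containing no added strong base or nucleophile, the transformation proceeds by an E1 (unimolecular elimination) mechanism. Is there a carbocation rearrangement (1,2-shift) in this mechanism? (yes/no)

no

The first-formed carbocation is tertiary.
No single 1,2-shift to an adjacent carbon would produce a more-substituted cation than the one already present, so no rearrangement occurs.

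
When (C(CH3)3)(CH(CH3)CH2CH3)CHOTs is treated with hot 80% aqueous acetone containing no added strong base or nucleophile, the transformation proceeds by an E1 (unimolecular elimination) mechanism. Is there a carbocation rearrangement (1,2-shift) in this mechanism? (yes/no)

yes

The first-formed carbocation is secondary.
The adjacent sec-butyl carbon already bears 2 other carbon substituents and has a hydrogen to migrate; after a 1,2-hydride shift from that carbon the positive charge sits on a tertiary centre.
Tertiary is more stable than secondary, so the shift occurs.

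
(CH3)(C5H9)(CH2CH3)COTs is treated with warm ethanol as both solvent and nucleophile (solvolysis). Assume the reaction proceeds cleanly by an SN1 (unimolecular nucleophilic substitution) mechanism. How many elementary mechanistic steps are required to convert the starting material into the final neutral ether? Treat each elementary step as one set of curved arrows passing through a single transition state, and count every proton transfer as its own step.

Step 1: The C–O bond breaks with both electrons going to the tosylate; TsO⁻ leaves and a tertiary carbocation remains.
(No 1,2-shift: no single shift to an adjacent carbon would give a more stable cation.)
Step 2: Nucleophilic capture: the oxygen of CH3CH2OH bonds to the cationic carbon, producing an oxonium-ion intermediate.
Step 3: A second solvent molecule removes the proton on oxygen, giving the neutral ether product.
Total: 3 elementary steps.

3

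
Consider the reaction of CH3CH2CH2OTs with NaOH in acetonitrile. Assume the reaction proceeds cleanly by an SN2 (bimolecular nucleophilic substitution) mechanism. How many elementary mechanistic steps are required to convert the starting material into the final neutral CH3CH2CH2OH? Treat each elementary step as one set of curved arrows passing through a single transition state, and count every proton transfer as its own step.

1

Step 1: OH⁻ attacks the back face of the α-carbon while TsO⁻ departs with the C–O bonding pair — a single concerted displacement through a pentacoordinate transition state.
Total: 1 elementary step.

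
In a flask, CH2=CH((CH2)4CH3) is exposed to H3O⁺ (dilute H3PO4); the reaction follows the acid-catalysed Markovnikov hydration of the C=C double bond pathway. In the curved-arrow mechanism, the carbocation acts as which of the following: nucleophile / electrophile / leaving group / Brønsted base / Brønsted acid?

Step 2: Water acts as the nucleophile: an oxygen lone pair bonds to the cationic carbon, giving an oxonium-ion intermediate.
The carbocation accepts an electron pair into an empty or π* orbital — it is the electrophile.

electrophile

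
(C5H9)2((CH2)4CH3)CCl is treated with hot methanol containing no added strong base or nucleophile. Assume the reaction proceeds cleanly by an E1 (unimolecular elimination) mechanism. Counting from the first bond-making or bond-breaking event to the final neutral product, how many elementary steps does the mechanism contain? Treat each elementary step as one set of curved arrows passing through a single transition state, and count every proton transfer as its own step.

Step 1: Unassisted departure of Cl⁻ (taking the C–Cl bonding pair) generates a tertiary carbocation.
(No 1,2-shift: no single shift to an adjacent carbon would give a more stable cation.)
Step 2: A methanol molecule (solvent) deprotonates a β-carbon; as the C–H bond breaks, those electrons form the new alkene π bond.
Total: 2 elementary steps.

2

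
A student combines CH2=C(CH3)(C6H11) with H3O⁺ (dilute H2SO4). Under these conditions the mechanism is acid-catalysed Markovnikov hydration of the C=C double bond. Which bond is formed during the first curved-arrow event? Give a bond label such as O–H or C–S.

Step 1: The π electrons of the C=C bond attack a proton of H3O⁺; Markovnikov addition places the new C–H on the less-substituted alkene carbon, so the positive charge ends up on the more-substituted carbon — a tertiary carbocation. H2O is released.
The bond formed in this step is the C–H bond.

C–H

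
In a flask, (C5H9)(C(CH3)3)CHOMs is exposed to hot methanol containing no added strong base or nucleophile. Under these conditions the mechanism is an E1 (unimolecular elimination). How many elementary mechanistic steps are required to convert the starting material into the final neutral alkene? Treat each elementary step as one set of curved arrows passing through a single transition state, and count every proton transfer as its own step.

3

Step 1: The C–O bond breaks with both electrons going to the mesylate; MsO⁻ leaves and a secondary carbocation remains.
Step 2: Carbocation rearrangement: a 1,2-hydride shift from the adjacent cyclopentyl carbon converts the initially-formed secondary cation into the more stable tertiary cation.
Step 3: Loss of a β-proton to a methanol molecule of the solvent: the C–H bonding pair collapses toward the cationic carbon to form the C=C π bond, yielding the alkene.
Total: 3 elementary steps.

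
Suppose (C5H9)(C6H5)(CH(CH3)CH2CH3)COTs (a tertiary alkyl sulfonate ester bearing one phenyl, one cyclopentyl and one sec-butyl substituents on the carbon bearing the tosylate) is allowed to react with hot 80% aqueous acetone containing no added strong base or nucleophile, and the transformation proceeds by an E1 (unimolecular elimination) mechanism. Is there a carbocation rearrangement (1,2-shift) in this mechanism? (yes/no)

no

The first-formed carbocation is tertiary.
No single 1,2-shift to an adjacent carbon would produce a more-substituted cation than the one already present, so no rearrangement occurs.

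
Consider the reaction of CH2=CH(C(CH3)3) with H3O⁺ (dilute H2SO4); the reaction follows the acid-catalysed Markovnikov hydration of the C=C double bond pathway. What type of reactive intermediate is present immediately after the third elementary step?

Step 1: The π electrons of the C=C bond attack a proton of H3O⁺; Markovnikov addition places the new C–H on the less-substituted alkene carbon, so the positive charge ends up on the more-substituted carbon — a secondary carbocation. H2O is released.
Step 2: Carbocation rearrangement: a 1,2-methyl shift from the adjacent tert-butyl carbon converts the initially-formed secondary cation into the more stable tertiary cation.
Step 3: Nucleophilic capture of the cation by H2O produces the protonated alcohol (an oxonium ion).
After step 3 the species present is an oxonium ion.

oxonium ion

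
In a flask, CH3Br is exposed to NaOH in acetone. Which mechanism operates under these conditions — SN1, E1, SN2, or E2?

SN2

Conditions: a methyl substrate with a strong nucleophile in the polar aprotic solvent acetone.
These conditions are the textbook signature of the SN2 pathway.
An unhindered substrate with a strong nucleophile in a polar aprotic solvent favours one-step backside displacement.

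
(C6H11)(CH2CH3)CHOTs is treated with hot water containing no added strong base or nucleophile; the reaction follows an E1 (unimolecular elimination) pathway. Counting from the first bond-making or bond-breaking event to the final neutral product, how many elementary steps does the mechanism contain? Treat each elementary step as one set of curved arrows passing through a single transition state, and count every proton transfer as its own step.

Step 1: Rate-determining heterolysis of the C–O bond gives TsO⁻ and a secondary carbocation.
Step 2: A 1,2-hydride shift from the adjacent cyclohexyl carbon moves the positive charge from the secondary centre to an adjacent carbon, generating a more stable tertiary carbocation.
Step 3: A weak base (a water molecule from the solvent) removes a proton from a carbon adjacent to the cationic centre; the electrons of that C–H bond become the new π(C=C) bond, giving the alkene.
Total: 3 elementary steps.

3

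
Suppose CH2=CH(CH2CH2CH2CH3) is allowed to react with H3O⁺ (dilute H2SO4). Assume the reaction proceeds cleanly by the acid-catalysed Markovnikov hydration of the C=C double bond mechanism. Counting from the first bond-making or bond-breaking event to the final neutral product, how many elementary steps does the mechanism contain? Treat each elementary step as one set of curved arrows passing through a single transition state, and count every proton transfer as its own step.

3

Step 1: The π electrons of the C=C bond attack a proton of H3O⁺; Markovnikov addition places the new C–H on the less-substituted alkene carbon, so the positive charge ends up on the more-substituted carbon — a secondary carbocation. H2O is released.
(No 1,2-shift: no single shift to an adjacent carbon would give a more stable cation.)
Step 2: Nucleophilic capture of the cation by H2O produces the protonated alcohol (an oxonium ion).
Step 3: Deprotonation of the oxonium ion by a water molecule delivers the neutral alcohol and regenerates the acid catalyst.
Total: 3 elementary steps.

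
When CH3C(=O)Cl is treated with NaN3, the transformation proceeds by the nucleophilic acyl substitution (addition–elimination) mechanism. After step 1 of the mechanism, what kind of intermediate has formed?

tetrahedral intermediate

Step 1: A lone pair on the N of N3⁻ attacks the electrophilic acyl carbon; the π(C=O) electrons move onto oxygen, giving a tetrahedral intermediate.
After step 1 the species present is a tetrahedral intermediate.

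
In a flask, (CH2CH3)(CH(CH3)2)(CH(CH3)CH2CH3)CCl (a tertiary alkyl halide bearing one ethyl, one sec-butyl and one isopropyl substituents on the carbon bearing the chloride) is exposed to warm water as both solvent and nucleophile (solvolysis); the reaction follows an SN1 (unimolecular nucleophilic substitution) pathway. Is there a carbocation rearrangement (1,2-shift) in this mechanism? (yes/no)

The first-formed carbocation is tertiary.
No single 1,2-shift to an adjacent carbon would produce a more-substituted cation than the one already present, so no rearrangement occurs.

no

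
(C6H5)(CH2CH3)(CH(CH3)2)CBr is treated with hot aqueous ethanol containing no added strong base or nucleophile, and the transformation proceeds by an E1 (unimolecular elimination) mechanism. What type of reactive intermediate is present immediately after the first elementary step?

tertiary carbocation

Step 1: Rate-determining heterolysis of the C–Br bond gives Br⁻ and a tertiary carbocation.
After step 1 the species present is a tertiary carbocation.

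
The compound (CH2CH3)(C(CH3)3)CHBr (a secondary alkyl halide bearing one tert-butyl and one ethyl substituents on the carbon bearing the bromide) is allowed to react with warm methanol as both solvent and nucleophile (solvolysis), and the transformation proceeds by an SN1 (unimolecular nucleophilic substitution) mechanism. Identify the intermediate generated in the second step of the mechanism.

tertiary carbocation

Step 1: The C–Br bond breaks with both electrons going to the bromide; Br⁻ leaves and a secondary carbocation remains.
Step 2: Carbocation rearrangement: a 1,2-methyl shift from the adjacent tert-butyl carbon converts the initially-formed secondary cation into the more stable tertiary cation.
After step 2 the species present is a tertiary carbocation.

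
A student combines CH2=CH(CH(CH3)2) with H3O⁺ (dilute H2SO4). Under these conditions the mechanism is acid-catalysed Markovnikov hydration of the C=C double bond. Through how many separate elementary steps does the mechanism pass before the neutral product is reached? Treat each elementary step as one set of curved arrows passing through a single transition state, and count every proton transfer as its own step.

4

Step 1: Electrophilic addition begins with the π(C=C) electrons forming a bond to the proton of H3O⁺. Following Markovnikov's rule, the resulting cation is secondary. H2O is released.
Step 2: A hydride (H with its bonding pair) migrates from the adjacent isopropyl carbon to the cationic centre — a 1,2-hydride shift — upgrading the secondary cation to a tertiary one.
Step 3: A lone pair on the oxygen of H2O attacks the carbocation, forming a C–O bond and an oxonium ion (a protonated alcohol).
Step 4: Proton transfer from the O–H of the oxonium ion to H2O completes the catalytic cycle and yields the alcohol.
Total: 4 elementary steps.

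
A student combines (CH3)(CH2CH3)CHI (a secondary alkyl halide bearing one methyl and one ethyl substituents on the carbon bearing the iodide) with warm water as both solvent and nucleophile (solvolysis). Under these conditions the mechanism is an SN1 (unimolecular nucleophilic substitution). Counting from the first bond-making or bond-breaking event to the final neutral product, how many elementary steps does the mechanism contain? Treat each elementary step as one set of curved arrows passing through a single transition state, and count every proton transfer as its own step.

Step 1: Ionisation: the C–I σ-bond cleaves heterolytically; both bonding electrons depart with I⁻, leaving a secondary carbocation at the α-carbon.
(No 1,2-shift: no single shift to an adjacent carbon would give a more stable cation.)
Step 2: H2O donates an oxygen lone pair into the empty p orbital of the cation, giving a protonated alcohol (an oxonium ion).
Step 3: Proton transfer from the O–H of the oxonium ion to a solvent molecule delivers the neutral alcohol.
Total: 3 elementary steps.

3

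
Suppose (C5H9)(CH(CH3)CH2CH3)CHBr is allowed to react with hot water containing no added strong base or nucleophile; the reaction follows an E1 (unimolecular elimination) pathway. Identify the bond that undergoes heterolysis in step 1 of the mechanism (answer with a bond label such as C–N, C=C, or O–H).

C–Br

Step 1: The C–Br bond breaks with both electrons going to the bromide; Br⁻ leaves and a secondary carbocation remains.
The bond broken in this step is the C–Br bond.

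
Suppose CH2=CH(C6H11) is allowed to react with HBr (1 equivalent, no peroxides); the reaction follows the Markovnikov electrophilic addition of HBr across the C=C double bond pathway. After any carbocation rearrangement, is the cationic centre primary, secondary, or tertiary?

tertiary

Step 1: The π electrons of the C=C bond attack a proton of HBr; Markovnikov addition places the new C–H on the less-substituted alkene carbon, so the positive charge ends up on the more-substituted carbon — a secondary carbocation. The H–Br bond breaks heterolytically, releasing Br⁻.
Step 2: Carbocation rearrangement: a 1,2-hydride shift from the adjacent cyclohexyl carbon converts the initially-formed secondary cation into the more stable tertiary cation.
The cation rearranges from secondary to tertiary via a 1,2-hydride shift from the adjacent cyclohexyl carbon; the tertiary cation is what reacts next.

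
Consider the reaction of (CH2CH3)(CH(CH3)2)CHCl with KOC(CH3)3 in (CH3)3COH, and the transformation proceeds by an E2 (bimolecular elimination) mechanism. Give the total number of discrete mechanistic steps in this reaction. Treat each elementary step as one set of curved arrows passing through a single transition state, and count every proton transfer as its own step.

Step 1: In one step, (CH3)3CO⁻ pulls off a β-proton, the C–Cl bond cleaves, and a C=C double bond forms between the α- and β-carbons (E2, anti elimination).
Total: 1 elementary step.

1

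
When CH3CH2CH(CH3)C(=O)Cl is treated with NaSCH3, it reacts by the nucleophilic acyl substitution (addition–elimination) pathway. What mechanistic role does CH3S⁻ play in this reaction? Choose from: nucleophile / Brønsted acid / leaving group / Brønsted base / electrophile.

nucleophile

Step 1: A lone pair on the S of CH3S⁻ attacks the electrophilic acyl carbon; the π(C=O) electrons move onto oxygen, giving a tetrahedral intermediate.
CH3S⁻ donates an electron pair to form a new σ-bond to carbon — it is the nucleophile.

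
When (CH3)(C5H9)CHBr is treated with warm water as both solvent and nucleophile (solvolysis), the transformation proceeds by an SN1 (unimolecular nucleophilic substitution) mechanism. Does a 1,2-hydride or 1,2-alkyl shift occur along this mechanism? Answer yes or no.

yes

The first-formed carbocation is secondary.
The adjacent cyclopentyl carbon already bears 2 other carbon substituents and has a hydrogen to migrate; after a 1,2-hydride shift from that carbon the positive charge sits on a tertiary centre.
Tertiary is more stable than secondary, so the shift occurs.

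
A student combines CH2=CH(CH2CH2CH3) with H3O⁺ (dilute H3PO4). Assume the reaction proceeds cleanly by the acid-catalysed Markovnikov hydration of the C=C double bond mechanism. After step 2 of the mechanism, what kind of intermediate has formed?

Step 1: Protonation of the alkene by H3O⁺: the π bond acts as the nucleophile and picks up H⁺, giving the more stable (Markovnikov) secondary carbocation. H2O is released.
Step 2: Water acts as the nucleophile: an oxygen lone pair bonds to the cationic carbon, giving an oxonium-ion intermediate.
After step 2 the species present is an oxonium ion.

oxonium ion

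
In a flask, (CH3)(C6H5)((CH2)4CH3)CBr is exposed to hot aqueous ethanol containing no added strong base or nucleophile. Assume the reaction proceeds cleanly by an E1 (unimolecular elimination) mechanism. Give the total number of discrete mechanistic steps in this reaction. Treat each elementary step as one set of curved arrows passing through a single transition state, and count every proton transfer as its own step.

Step 1: Rate-determining heterolysis of the C–Br bond gives Br⁻ and a tertiary carbocation.
(No 1,2-shift: no single shift to an adjacent carbon would give a more stable cation.)
Step 2: A weak base (a water (or ethanol) molecule from the solvent) removes a proton from a carbon adjacent to the cationic centre; the electrons of that C–H bond become the new π(C=C) bond, giving the alkene.
Total: 2 elementary steps.

2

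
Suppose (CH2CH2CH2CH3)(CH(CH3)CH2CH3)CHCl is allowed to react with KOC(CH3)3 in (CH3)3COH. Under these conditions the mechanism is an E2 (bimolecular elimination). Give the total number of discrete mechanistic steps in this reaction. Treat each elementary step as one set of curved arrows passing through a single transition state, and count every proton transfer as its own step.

1

Step 1: The strong base (CH3)3CO⁻ removes a β-hydrogen; in the same concerted event the electrons of the breaking C–H bond form the new π(C=C) bond and the C–Cl σ-bond breaks, expelling Cl⁻. Anti-periplanar geometry; one transition state.
Total: 1 elementary step.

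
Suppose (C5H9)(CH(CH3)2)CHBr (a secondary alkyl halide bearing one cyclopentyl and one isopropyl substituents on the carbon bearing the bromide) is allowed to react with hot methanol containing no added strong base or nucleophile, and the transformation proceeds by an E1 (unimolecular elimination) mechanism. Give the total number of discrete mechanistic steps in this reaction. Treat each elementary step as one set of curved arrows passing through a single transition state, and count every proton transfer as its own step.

3

Step 1: Rate-determining heterolysis of the C–Br bond gives Br⁻ and a secondary carbocation.
Step 2: A hydride (H with its bonding pair) migrates from the adjacent cyclopentyl carbon to the cationic centre — a 1,2-hydride shift — upgrading the secondary cation to a tertiary one.
Step 3: Loss of a β-proton to a methanol molecule of the solvent: the C–H bonding pair collapses toward the cationic carbon to form the C=C π bond, yielding the alkene.
Total: 3 elementary steps.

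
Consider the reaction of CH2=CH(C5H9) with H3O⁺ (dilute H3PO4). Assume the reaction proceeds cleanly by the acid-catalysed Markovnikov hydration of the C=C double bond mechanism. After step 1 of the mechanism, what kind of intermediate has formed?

secondary carbocation

Step 1: The π electrons of the C=C bond attack a proton of H3O⁺; Markovnikov addition places the new C–H on the less-substituted alkene carbon, so the positive charge ends up on the more-substituted carbon — a secondary carbocation. H2O is released.
After step 1 the species present is a secondary carbocation.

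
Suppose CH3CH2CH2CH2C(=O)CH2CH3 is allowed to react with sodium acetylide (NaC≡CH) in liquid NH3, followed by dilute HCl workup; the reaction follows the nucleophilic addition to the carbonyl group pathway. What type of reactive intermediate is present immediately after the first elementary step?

Step 1: A lone pair / filled orbital on HC≡C⁻ attacks the electrophilic carbonyl carbon; the π(C=O) electrons shift onto oxygen, producing a tetrahedral alkoxide intermediate.
After step 1 the species present is a tetrahedral alkoxide intermediate.

tetrahedral alkoxide intermediate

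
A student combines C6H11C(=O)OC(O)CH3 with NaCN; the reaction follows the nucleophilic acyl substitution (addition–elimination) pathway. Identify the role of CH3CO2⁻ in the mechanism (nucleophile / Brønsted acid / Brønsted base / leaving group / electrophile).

Step 2: An oxygen lone pair re-forms the C=O π bond as the C–O σ-bond breaks; CH3CO2⁻ is expelled.
CH3CO2⁻ departs with both electrons of the breaking σ-bond — that is the definition of a leaving group.

leaving group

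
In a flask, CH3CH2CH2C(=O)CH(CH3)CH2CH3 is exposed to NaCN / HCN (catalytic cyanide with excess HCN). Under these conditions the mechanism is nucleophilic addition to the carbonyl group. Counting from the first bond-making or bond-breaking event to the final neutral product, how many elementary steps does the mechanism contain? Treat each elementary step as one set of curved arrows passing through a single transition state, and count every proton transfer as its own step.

2

Step 1: CN⁻ attacks the sp² carbonyl carbon; the C=O π bond breaks and the electrons end up as a lone pair on the alkoxide oxygen of the tetrahedral intermediate.
Step 2: The alkoxide is protonated in situ by undissociated HCN, yielding a cyanohydrin; the CN⁻ so formed carries on the cycle.
Total: 2 elementary steps.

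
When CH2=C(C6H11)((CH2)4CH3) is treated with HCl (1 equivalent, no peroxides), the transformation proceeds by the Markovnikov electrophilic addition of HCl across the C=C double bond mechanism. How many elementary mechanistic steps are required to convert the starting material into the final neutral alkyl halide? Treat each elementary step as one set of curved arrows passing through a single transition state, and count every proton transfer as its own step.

2

Step 1: Electrophilic addition begins with the π(C=C) electrons forming a bond to the proton of HCl. Following Markovnikov's rule, the resulting cation is tertiary. The H–Cl bond breaks heterolytically, releasing Cl⁻.
(No 1,2-shift: no single shift to an adjacent carbon would give a more stable cation.)
Step 2: Nucleophilic attack by Cl⁻ on the carbocation completes the addition, giving R–Cl.
Total: 2 elementary steps.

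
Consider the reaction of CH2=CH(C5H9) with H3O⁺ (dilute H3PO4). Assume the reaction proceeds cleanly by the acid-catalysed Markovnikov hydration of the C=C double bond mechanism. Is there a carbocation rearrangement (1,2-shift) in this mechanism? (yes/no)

The first-formed carbocation is secondary.
The adjacent cyclopentyl carbon already bears 2 other carbon substituents and has a hydrogen to migrate; after a 1,2-hydride shift from that carbon the positive charge sits on a tertiary centre.
Tertiary is more stable than secondary, so the shift occurs.

yes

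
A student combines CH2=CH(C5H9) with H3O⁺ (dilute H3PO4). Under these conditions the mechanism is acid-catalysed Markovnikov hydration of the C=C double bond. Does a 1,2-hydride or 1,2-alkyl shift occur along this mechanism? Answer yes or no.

yes

The first-formed carbocation is secondary.
The adjacent cyclopentyl carbon already bears 2 other carbon substituents and has a hydrogen to migrate; after a 1,2-hydride shift from that carbon the positive charge sits on a tertiary centre.
Tertiary is more stable than secondary, so the shift occurs.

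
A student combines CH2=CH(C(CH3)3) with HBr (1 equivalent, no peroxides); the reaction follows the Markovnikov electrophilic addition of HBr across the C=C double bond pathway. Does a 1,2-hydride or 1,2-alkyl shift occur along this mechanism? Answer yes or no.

The first-formed carbocation is secondary.
The adjacent tert-butyl carbon has no hydrogen but bears methyl groups; migration of one methyl with its bonding pair (a 1,2-methyl shift) places the charge on a tertiary centre.
Tertiary is more stable than secondary, so the shift occurs.

yes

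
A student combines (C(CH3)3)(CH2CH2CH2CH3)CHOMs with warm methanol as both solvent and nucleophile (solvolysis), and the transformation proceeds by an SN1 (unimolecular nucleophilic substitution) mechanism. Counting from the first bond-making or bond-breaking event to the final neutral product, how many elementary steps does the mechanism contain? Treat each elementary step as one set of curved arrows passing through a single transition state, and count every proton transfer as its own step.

4

Step 1: Unassisted departure of MsO⁻ (taking the C–O bonding pair) generates a secondary carbocation.
Step 2: A 1,2-methyl shift from the adjacent tert-butyl carbon moves the positive charge from the secondary centre to an adjacent carbon, generating a more stable tertiary carbocation.
Step 3: CH3OH donates an oxygen lone pair into the empty p orbital of the cation, giving a protonated ether (an oxonium ion).
Step 4: Deprotonation of the oxonium oxygen by solvent methanol yields the neutral ether.
Total: 4 elementary steps.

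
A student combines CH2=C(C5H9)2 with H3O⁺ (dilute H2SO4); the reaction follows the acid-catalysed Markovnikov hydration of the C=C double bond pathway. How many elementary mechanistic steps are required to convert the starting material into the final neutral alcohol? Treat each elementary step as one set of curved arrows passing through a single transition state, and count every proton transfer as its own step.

Step 1: Electrophilic addition begins with the π(C=C) electrons forming a bond to the proton of H3O⁺. Following Markovnikov's rule, the resulting cation is tertiary. H2O is released.
(No 1,2-shift: no single shift to an adjacent carbon would give a more stable cation.)
Step 2: A lone pair on the oxygen of H2O attacks the carbocation, forming a C–O bond and an oxonium ion (a protonated alcohol).
Step 3: Proton transfer from the O–H of the oxonium ion to H2O completes the catalytic cycle and yields the alcohol.
Total: 3 elementary steps.

3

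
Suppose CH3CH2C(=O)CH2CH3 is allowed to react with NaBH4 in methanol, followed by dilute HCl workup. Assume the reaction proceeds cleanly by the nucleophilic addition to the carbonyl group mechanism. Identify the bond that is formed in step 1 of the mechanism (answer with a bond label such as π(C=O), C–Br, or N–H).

C–H

Step 1: Nucleophilic addition: H⁻ (delivered from BH4⁻) adds to the carbonyl carbon, pushing the π(C=O) electron pair onto oxygen and giving a tetrahedral alkoxide.
The bond formed in this step is the C–H bond.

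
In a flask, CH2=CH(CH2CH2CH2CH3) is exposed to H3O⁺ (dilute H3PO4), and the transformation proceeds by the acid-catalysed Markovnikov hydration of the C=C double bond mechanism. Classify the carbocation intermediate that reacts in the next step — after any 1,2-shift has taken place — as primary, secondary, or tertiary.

secondary

Step 1: Electrophilic addition begins with the π(C=C) electrons forming a bond to the proton of H3O⁺. Following Markovnikov's rule, the resulting cation is secondary. H2O is released.
No single 1,2-shift to an adjacent carbon would give a more-substituted cation, so no rearrangement occurs.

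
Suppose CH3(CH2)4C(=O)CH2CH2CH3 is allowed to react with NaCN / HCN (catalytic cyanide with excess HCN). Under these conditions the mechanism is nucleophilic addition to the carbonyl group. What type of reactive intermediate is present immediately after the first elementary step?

Step 1: Nucleophilic addition: CN⁻ adds to the carbonyl carbon, pushing the π(C=O) electron pair onto oxygen and giving a tetrahedral alkoxide.
After step 1 the species present is a tetrahedral alkoxide intermediate.

tetrahedral alkoxide intermediate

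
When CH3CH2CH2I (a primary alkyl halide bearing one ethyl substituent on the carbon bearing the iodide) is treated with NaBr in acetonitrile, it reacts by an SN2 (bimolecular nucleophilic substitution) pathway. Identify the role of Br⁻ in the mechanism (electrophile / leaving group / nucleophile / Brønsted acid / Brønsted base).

Step 1: Br⁻ attacks the back face of the α-carbon while I⁻ departs with the C–I bonding pair — a single concerted displacement through a pentacoordinate transition state.
Br⁻ donates an electron pair to form a new σ-bond to carbon — it is the nucleophile.

nucleophile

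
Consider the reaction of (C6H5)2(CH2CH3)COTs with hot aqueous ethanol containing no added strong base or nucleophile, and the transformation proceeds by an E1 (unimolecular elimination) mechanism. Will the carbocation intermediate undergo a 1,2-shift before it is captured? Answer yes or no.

The first-formed carbocation is tertiary.
No single 1,2-shift to an adjacent carbon would produce a more-substituted cation than the one already present, so no rearrangement occurs.

no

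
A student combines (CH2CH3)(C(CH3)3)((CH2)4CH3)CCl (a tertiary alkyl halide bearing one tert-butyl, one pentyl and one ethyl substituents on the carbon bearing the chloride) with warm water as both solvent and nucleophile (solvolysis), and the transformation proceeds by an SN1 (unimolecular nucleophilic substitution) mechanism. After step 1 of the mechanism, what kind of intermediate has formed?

tertiary carbocation

Step 1: The C–Cl bond breaks with both electrons going to the chloride; Cl⁻ leaves and a tertiary carbocation remains.
After step 1 the species present is a tertiary carbocation.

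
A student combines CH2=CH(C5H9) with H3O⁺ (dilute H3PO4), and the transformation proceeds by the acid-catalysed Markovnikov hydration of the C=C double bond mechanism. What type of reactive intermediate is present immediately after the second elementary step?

tertiary carbocation

Step 1: The π electrons of the C=C bond attack a proton of H3O⁺; Markovnikov addition places the new C–H on the less-substituted alkene carbon, so the positive charge ends up on the more-substituted carbon — a secondary carbocation. H2O is released.
Step 2: A hydride (H with its bonding pair) migrates from the adjacent cyclopentyl carbon to the cationic centre — a 1,2-hydride shift — upgrading the secondary cation to a tertiary one.
After step 2 the species present is a tertiary carbocation.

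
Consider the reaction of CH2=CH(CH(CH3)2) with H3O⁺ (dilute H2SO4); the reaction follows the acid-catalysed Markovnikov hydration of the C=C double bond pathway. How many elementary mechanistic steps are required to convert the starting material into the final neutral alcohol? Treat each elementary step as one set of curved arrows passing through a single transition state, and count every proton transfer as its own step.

Step 1: Protonation of the alkene by H3O⁺: the π bond acts as the nucleophile and picks up H⁺, giving the more stable (Markovnikov) secondary carbocation. H2O is released.
Step 2: Carbocation rearrangement: a 1,2-hydride shift from the adjacent isopropyl carbon converts the initially-formed secondary cation into the more stable tertiary cation.
Step 3: Nucleophilic capture of the cation by H2O produces the protonated alcohol (an oxonium ion).
Step 4: Proton transfer from the O–H of the oxonium ion to H2O completes the catalytic cycle and yields the alcohol.
Total: 4 elementary steps.

4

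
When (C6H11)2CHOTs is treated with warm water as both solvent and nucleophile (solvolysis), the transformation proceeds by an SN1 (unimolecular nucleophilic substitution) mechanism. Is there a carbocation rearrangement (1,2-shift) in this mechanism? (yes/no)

yes

The first-formed carbocation is secondary.
The adjacent cyclohexyl carbon already bears 2 other carbon substituents and has a hydrogen to migrate; after a 1,2-hydride shift from that carbon the positive charge sits on a tertiary centre.
Tertiary is more stable than secondary, so the shift occurs.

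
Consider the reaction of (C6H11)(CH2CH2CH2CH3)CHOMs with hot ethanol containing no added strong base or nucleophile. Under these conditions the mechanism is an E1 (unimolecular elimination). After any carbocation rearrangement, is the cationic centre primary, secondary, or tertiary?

tertiary

Step 1: Unassisted departure of MsO⁻ (taking the C–O bonding pair) generates a secondary carbocation.
Step 2: A hydride (H with its bonding pair) migrates from the adjacent cyclohexyl carbon to the cationic centre — a 1,2-hydride shift — upgrading the secondary cation to a tertiary one.
The cation rearranges from secondary to tertiary via a 1,2-hydride shift from the adjacent cyclohexyl carbon; the tertiary cation is what reacts next.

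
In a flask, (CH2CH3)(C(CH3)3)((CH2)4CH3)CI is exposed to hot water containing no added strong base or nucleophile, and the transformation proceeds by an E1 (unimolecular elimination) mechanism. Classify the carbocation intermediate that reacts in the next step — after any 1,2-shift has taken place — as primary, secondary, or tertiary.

tertiary

Step 1: Ionisation: the C–I σ-bond cleaves heterolytically; both bonding electrons depart with I⁻, leaving a tertiary carbocation at the α-carbon.
No single 1,2-shift to an adjacent carbon would give a more-substituted cation, so no rearrangement occurs.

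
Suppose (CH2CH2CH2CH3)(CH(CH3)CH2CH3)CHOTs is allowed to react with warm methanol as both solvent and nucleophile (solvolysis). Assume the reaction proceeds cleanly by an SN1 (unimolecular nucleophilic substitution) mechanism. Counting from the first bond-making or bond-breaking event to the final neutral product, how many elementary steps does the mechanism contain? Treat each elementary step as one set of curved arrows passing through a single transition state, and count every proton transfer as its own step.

Step 1: Unassisted departure of TsO⁻ (taking the C–O bonding pair) generates a secondary carbocation.
Step 2: A hydride (H with its bonding pair) migrates from the adjacent sec-butyl carbon to the cationic centre — a 1,2-hydride shift — upgrading the secondary cation to a tertiary one.
Step 3: A lone pair on the oxygen of CH3OH attacks the carbocation, forming a new C–O σ-bond and an oxonium ion.
Step 4: Proton transfer from the O–H of the oxonium ion to a solvent molecule delivers the neutral ether.
Total: 4 elementary steps.

4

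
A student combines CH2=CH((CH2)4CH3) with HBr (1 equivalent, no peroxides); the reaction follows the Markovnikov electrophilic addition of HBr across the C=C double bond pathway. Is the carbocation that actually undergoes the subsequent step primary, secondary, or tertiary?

Step 1: The π electrons of the C=C bond attack a proton of HBr; Markovnikov addition places the new C–H on the less-substituted alkene carbon, so the positive charge ends up on the more-substituted carbon — a secondary carbocation. The H–Br bond breaks heterolytically, releasing Br⁻.
No single 1,2-shift to an adjacent carbon would give a more-substituted cation, so no rearrangement occurs.

secondary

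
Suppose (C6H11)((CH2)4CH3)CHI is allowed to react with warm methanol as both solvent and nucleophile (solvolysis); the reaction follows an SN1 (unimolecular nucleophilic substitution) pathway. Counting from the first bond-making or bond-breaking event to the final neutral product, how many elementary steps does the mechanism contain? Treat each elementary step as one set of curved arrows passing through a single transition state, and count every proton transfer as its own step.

Step 1: Ionisation: the C–I σ-bond cleaves heterolytically; both bonding electrons depart with I⁻, leaving a secondary carbocation at the α-carbon.
Step 2: Carbocation rearrangement: a 1,2-hydride shift from the adjacent cyclohexyl carbon converts the initially-formed secondary cation into the more stable tertiary cation.
Step 3: A lone pair on the oxygen of CH3OH attacks the carbocation, forming a new C–O σ-bond and an oxonium ion.
Step 4: Proton transfer from the O–H of the oxonium ion to a solvent molecule delivers the neutral ether.
Total: 4 elementary steps.

4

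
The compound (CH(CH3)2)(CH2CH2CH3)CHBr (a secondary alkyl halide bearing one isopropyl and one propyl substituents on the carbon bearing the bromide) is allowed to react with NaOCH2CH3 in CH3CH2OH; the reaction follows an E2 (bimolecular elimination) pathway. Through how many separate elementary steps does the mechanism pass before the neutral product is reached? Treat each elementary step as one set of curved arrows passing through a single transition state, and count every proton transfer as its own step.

1

Step 1: The strong base CH3CH2O⁻ removes a β-hydrogen; in the same concerted event the electrons of the breaking C–H bond form the new π(C=C) bond and the C–Br σ-bond breaks, expelling Br⁻. Anti-periplanar geometry; one transition state.
Total: 1 elementary step.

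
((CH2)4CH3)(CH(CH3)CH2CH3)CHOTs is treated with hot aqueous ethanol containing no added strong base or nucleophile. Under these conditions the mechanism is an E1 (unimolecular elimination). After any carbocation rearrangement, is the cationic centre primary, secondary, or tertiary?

tertiary

Step 1: The C–O bond breaks with both electrons going to the tosylate; TsO⁻ leaves and a secondary carbocation remains.
Step 2: A hydride (H with its bonding pair) migrates from the adjacent sec-butyl carbon to the cationic centre — a 1,2-hydride shift — upgrading the secondary cation to a tertiary one.
The cation rearranges from secondary to tertiary via a 1,2-hydride shift from the adjacent sec-butyl carbon; the tertiary cation is what reacts next.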